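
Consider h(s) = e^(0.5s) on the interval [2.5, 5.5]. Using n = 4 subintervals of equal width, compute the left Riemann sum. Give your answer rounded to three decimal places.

Δs = (5.5 − 2.5)/4 = 0.75.
Left endpoints: 2.5, 3.25, 4, 4.75.
h(2.5) ≈ 3.490, h(3.25) ≈ 5.078, h(4) ≈ 7.389, h(4.75) ≈ 10.751.
Sum = Δs · [h(2.5) + h(3.25) + h(4) + h(4.75)].
Sum ≈ 20.032.

20.032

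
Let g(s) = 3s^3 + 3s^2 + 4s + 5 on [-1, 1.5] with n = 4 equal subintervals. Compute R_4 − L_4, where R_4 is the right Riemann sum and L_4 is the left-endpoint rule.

16.796875

R_4 ≈ 31.67480.
L_4 ≈ 14.87793.
R_4 − L_4 = 16.796875.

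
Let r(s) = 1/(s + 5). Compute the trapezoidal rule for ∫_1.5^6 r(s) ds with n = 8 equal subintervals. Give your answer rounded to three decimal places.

0.526

Δs = (6 − 1.5)/8 = 0.5625.
r(1.5) = 2/13, r(2.0625) = 16/113, r(2.625) = 8/61, r(3.1875) = 16/131, r(3.75) = 4/35, r(4.3125) = 16/149, r(4.875) = 8/79, r(5.4375) = 16/167, r(6) = 1/11.
T_8 = (Δs/2)·[r(s_0) + 2r(s_1) + ... + 2r(s_{7}) + r(s_8)].
Sum ≈ 0.526.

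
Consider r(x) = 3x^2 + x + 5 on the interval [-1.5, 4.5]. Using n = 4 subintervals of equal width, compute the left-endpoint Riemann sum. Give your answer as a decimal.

Δx = (4.5 − (-1.5))/4 = 1.5.
Left endpoints: -1.5, 0, 1.5, 3.
r(-1.5) = 10.25, r(0) = 5, r(1.5) = 13.25, r(3) = 35.
Sum = Δx · [r(-1.5) + r(0) + r(1.5) + r(3)].
Sum = 95.25.

95.25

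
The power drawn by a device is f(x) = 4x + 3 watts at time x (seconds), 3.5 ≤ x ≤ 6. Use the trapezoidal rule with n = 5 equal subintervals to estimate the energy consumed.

Δx = (6 − 3.5)/5 = 0.5.
f(3.5) = 17, f(4) = 19, f(4.5) = 21, f(5) = 23, f(5.5) = 25, f(6) = 27.
T_5 = (Δx/2)·[f(x_0) + 2f(x_1) + ... + 2f(x_{4}) + f(x_5)].
Sum = 55.

55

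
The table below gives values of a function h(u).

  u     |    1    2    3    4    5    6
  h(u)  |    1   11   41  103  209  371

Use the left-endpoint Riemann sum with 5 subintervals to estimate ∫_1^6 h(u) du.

365

Δu = 1.
Sum = 1·[1 + 11 + 41 + 103 + 209] = 365.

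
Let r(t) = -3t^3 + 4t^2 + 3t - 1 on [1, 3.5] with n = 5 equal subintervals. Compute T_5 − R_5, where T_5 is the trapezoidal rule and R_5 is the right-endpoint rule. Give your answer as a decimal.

T_5 = -43.28125.
R_5 = -61.5625.
T_5 − R_5 = 18.28125.

18.28125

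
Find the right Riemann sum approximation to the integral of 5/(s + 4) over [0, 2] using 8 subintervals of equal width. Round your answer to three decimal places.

Δs = (2 − 0)/8 = 0.25.
Right endpoints: 0.25, 0.5, 0.75, 1, 1.25, 1.5, 1.75, 2.
f(0.25) = 20/17, f(0.5) = 10/9, f(0.75) = 20/19, f(1) = 1, f(1.25) = 20/21, f(1.5) = 10/11, f(1.75) = 20/23, f(2) = 5/6.
Sum = Δs · [f(0.25) + f(0.5) + f(0.75) + ...].
Sum ≈ 1.976.

1.976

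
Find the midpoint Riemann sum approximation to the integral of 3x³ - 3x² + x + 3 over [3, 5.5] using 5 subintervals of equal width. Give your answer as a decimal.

502.4609375

Δx = (5.5 − 3)/5 = 0.5.
Midpoints: 3.25, 3.75, 4.25, 4.75, 5.25.
f(3.25) = 77.546875, f(3.75) = 122.765625, f(4.25) = 183.359375, f(4.75) = 261.578125, f(5.25) = 359.671875.
Sum = Δx · [f(3.25) + f(3.75) + f(4.25) + f(4.75) + f(5.25)].
Sum = 502.4609375.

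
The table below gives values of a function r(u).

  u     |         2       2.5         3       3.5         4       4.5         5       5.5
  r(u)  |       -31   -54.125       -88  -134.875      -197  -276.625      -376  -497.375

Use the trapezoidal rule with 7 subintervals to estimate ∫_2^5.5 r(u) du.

Δu = 0.5.
T_7 = (0.5/2)·[(-31) + 2·(-54.125) + 2·(-88) + 2·(-134.875) + 2·(-197) + 2·(-276.625) + 2·(-376) + (-497.375)] = -695.40625.

-695.40625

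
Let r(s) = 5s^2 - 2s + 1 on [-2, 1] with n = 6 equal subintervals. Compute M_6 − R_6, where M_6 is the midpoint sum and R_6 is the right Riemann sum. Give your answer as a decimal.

M_6 = 20.6875.
R_6 = 16.375.
M_6 − R_6 = 4.3125.

4.3125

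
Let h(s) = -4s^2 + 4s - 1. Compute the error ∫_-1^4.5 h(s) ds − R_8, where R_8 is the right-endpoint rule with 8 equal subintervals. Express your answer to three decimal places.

Exact integral: ∫_-1^4.5 h(s) ds ≈ -89.83333.
R_8 = -110.47265625.
Error ≈ -89.83333 − (-110.47265625) ≈ 20.639.

20.639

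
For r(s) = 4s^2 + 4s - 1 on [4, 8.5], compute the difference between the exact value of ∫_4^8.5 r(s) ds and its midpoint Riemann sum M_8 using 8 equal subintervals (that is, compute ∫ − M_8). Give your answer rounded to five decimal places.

0.47461

Exact integral: ∫_4^8.5 r(s) ds = 841.5.
M_8 ≈ 841.0253906.
Error ≈ 841.5 − 841.0253906 ≈ 0.47461.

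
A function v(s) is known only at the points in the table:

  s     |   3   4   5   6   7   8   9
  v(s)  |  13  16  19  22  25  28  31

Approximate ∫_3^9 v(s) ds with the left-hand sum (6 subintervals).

Δs = 1.
Sum = 1·[13 + 16 + 19 + 22 + 25 + 28] = 123.

123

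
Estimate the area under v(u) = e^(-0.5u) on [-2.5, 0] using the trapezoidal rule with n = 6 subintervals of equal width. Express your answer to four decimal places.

4.9987

Δu = (0 − (-2.5))/6 = 5/12.
v(-2.5) ≈ 3.4903, v(-25/12) ≈ 2.8339, v(-5/3) ≈ 2.3010, v(-1.25) ≈ 1.8682, v(-5/6) ≈ 1.5169, v(-5/12) ≈ 1.2316, v(0) ≈ 1.0000.
T_6 = (Δu/2)·[v(u_0) + 2v(u_1) + ... + 2v(u_{5}) + v(u_6)].
Sum ≈ 4.9987.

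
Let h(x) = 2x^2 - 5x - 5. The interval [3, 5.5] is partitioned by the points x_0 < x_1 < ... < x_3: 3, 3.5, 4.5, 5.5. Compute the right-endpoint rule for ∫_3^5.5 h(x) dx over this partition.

Subinterval widths: 0.5, 1, 1.
Right endpoints: 3.5, 4.5, 5.5.
h(3.5) = 2, h(4.5) = 13, h(5.5) = 28.
Sum = Σ Δx_i · h(x_i).
Sum = 42.

42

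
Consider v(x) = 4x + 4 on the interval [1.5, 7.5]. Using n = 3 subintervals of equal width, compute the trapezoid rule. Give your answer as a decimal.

Δx = (7.5 − 1.5)/3 = 2.
v(1.5) = 10, v(3.5) = 18, v(5.5) = 26, v(7.5) = 34.
T_3 = (Δx/2)·[v(x_0) + 2v(x_1) + 2v(x_2) + v(x_3)].
Sum = 132.

132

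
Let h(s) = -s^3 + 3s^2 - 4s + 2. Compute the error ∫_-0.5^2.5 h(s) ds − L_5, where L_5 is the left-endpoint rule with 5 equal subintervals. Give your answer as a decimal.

Exact integral: ∫_-0.5^2.5 h(s) ds = 0.
L_5 = 2.925.
Error = 0 − 2.925 = -2.925.

-2.925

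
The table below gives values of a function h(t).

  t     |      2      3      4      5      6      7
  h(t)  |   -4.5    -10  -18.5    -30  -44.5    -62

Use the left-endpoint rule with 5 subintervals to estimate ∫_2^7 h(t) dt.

Δt = 1.
Sum = 1·[(-4.5) + (-10) + (-18.5) + (-30) + (-44.5)] = -107.5.

-107.5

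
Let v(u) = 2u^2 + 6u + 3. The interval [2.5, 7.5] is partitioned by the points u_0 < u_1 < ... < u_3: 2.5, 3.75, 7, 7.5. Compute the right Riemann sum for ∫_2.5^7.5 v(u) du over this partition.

612.03125

Subinterval widths: 1.25, 3.25, 0.5.
Right endpoints: 3.75, 7, 7.5.
v(3.75) = 53.625, v(7) = 143, v(7.5) = 160.5.
Sum = Σ Δu_i · v(u_i).
Sum = 612.03125.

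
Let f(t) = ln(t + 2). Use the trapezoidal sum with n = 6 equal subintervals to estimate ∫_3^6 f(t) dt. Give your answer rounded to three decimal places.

Δt = (6 − 3)/6 = 0.5.
f(3) ≈ 1.609, f(3.5) ≈ 1.705, f(4) ≈ 1.792, f(4.5) ≈ 1.872, f(5) ≈ 1.946, f(5.5) ≈ 2.015, f(6) ≈ 2.079.
T_6 = (Δt/2)·[f(t_0) + 2f(t_1) + ... + 2f(t_{5}) + f(t_6)].
Sum ≈ 5.587.

5.587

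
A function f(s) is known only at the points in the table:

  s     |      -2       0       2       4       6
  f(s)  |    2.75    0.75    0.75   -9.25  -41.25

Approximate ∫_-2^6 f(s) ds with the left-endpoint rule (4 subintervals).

-10

Δs = 2.
Sum = 2·[2.75 + 0.75 + 0.75 + (-9.25)] = -10.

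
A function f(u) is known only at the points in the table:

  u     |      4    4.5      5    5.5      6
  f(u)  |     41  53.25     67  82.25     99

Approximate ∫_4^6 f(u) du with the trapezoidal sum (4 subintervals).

Δu = 0.5.
T_4 = (0.5/2)·[41 + 2·53.25 + 2·67 + 2·82.25 + 99] = 136.25.

136.25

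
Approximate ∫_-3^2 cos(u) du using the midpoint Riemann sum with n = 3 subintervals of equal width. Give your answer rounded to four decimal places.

1.1826

Δu = (2 − (-3))/3 = 5/3.
Midpoints: -13/6, -0.5, 7/6.
f(-13/6) ≈ -0.5612, f(-0.5) ≈ 0.8776, f(7/6) ≈ 0.3932.
Sum = Δu · [f(-13/6) + f(-0.5) + f(7/6)].
Sum ≈ 1.1826.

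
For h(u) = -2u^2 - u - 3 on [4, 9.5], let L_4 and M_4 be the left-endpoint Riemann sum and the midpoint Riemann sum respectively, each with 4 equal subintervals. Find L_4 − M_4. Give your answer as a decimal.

L_4 = -480.1328125.
M_4 = -580.80859375.
L_4 − M_4 = 100.67578125.

100.67578125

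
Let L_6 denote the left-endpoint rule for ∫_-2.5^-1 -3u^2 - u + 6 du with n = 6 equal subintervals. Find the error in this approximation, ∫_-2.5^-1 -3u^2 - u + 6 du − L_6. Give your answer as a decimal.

1.828125

Exact integral: ∫_-2.5^-1 f(u) du = -3.
L_6 = -4.828125.
Error = -3 − (-4.828125) = 1.828125.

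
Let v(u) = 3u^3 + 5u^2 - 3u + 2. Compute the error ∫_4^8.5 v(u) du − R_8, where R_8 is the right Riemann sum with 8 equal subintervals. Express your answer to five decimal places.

-554.00757

Exact integral: ∫_4^8.5 v(u) du = 4564.546875.
R_8 ≈ 5118.5544434.
Error ≈ 4564.546875 − 5118.5544434 ≈ -554.00757.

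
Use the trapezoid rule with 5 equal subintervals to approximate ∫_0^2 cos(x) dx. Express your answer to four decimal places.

Δx = (2 − 0)/5 = 0.4.
f(0) ≈ 1.0000, f(0.4) ≈ 0.9211, f(0.8) ≈ 0.6967, f(1.2) ≈ 0.3624, f(1.6) ≈ -0.0292, f(2) ≈ -0.4161.
T_5 = (Δx/2)·[f(x_0) + 2f(x_1) + ... + 2f(x_{4}) + f(x_5)].
Sum ≈ 0.8971.

0.8971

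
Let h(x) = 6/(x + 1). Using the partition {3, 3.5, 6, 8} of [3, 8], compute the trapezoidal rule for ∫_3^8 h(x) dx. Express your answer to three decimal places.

4.970

Subinterval widths: 0.5, 2.5, 2.
h(3) = 1.5, h(3.5) = 4/3, h(6) = 6/7, h(8) = 2/3.
On each subinterval the trapezoid contributes (Δx_i/2)·[h(x_{i-1}) + h(x_i)].
Sum ≈ 4.970.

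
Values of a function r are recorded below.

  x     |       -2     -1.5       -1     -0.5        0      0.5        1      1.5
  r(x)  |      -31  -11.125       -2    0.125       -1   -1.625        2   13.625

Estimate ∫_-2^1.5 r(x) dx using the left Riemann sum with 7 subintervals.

Δx = 0.5.
Sum = 0.5·[(-31) + (-11.125) + (-2) + 0.125 + (-1) + (-1.625) + 2] = -22.3125.

-22.3125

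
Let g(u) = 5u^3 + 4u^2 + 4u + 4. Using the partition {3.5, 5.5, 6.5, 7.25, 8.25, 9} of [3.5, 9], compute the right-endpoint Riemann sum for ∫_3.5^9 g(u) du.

11264.93359375

Subinterval widths: 2, 1, 0.75, 1, 0.75.
Right endpoints: 5.5, 6.5, 7.25, 8.25, 9.
g(5.5) = 978.875, g(6.5) = 1572.125, g(7.25) = 2148.640625, g(8.25) = 3116.828125, g(9) = 4009.
Sum = Σ Δu_i · g(u_i).
Sum = 11264.93359375.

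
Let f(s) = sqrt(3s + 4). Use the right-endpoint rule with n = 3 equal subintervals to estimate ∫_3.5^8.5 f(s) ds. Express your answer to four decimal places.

Δs = (8.5 − 3.5)/3 = 5/3.
Right endpoints: 31/6, 41/6, 8.5.
f(31/6) ≈ 4.4159, f(41/6) ≈ 4.9497, f(8.5) ≈ 5.4314.
Sum = Δs · [f(31/6) + f(41/6) + f(8.5)].
Sum ≈ 24.6617.

24.6617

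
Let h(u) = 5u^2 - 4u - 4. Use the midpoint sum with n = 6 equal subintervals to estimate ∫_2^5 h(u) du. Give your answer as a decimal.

140.6875

Δu = (5 − 2)/6 = 0.5.
Midpoints: 2.25, 2.75, 3.25, 3.75, 4.25, 4.75.
h(2.25) = 12.3125, h(2.75) = 22.8125, h(3.25) = 35.8125, h(3.75) = 51.3125, h(4.25) = 69.3125, h(4.75) = 89.8125.
Sum = Δu · [h(2.25) + h(2.75) + h(3.25) + ...].
Sum = 140.6875.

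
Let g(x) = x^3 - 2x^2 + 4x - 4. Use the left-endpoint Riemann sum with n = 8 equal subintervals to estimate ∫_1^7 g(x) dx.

348.375

Δx = (7 − 1)/8 = 0.75.
Left endpoints: 1, 1.75, 2.5, 3.25, 4, 4.75, 5.5, 6.25.
g(1) = -1, g(1.75) = 2.234375, g(2.5) = 9.125, g(3.25) = 22.203125, g(4) = 44, g(4.75) = 77.046875, g(5.5) = 123.875, g(6.25) = 187.015625.
Sum = Δx · [g(1) + g(1.75) + g(2.5) + ...].
Sum = 348.375.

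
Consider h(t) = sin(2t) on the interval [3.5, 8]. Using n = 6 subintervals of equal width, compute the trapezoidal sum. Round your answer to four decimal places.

0.6890

Δt = (8 − 3.5)/6 = 0.75.
h(3.5) ≈ 0.6570, h(4.25) ≈ 0.7985, h(5) ≈ -0.5440, h(5.75) ≈ -0.8755, h(6.5) ≈ 0.4202, h(7.25) ≈ 0.9349, h(8) ≈ -0.2879.
T_6 = (Δt/2)·[h(t_0) + 2h(t_1) + ... + 2h(t_{5}) + h(t_6)].
Sum ≈ 0.6890.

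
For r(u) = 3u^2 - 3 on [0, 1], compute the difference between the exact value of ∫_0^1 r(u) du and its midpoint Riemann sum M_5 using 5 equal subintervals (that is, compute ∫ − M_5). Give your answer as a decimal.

Exact integral: ∫_0^1 r(u) du = -2.
M_5 = -2.01.
Error = -2 − (-2.01) = 0.01.

0.01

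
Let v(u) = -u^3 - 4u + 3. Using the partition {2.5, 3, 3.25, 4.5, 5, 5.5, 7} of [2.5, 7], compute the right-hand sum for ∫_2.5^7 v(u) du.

-877.42578125

Subinterval widths: 0.5, 0.25, 1.25, 0.5, 0.5, 1.5.
Right endpoints: 3, 3.25, 4.5, 5, 5.5, 7.
v(3) = -36, v(3.25) = -44.328125, v(4.5) = -106.125, v(5) = -142, v(5.5) = -185.375, v(7) = -368.
Sum = Σ Δu_i · v(u_i).
Sum = -877.42578125.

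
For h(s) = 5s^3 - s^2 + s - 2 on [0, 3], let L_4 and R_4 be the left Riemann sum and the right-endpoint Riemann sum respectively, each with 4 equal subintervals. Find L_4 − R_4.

-96.75

L_4 = 48.421875.
R_4 = 145.171875.
L_4 − R_4 = -96.75.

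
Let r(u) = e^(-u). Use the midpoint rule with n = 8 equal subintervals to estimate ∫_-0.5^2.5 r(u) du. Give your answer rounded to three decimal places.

1.557

Δu = (2.5 − (-0.5))/8 = 0.375.
Midpoints: -0.3125, 0.0625, 0.4375, 0.8125, 1.1875, 1.5625, 1.9375, 2.3125.
r(-0.3125) ≈ 1.367, r(0.0625) ≈ 0.939, r(0.4375) ≈ 0.646, r(0.8125) ≈ 0.444, r(1.1875) ≈ 0.305, r(1.5625) ≈ 0.210, r(1.9375) ≈ 0.144, r(2.3125) ≈ 0.099.
Sum = Δu · [r(-0.3125) + r(0.0625) + r(0.4375) + ...].
Sum ≈ 1.557.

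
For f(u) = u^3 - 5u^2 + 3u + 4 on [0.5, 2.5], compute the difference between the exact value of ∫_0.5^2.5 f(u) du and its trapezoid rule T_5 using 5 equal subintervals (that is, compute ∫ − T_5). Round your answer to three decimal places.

Exact integral: ∫_0.5^2.5 f(u) du ≈ 0.91667.
T_5 = 0.89.
Error ≈ 0.91667 − 0.89 ≈ 0.027.

0.027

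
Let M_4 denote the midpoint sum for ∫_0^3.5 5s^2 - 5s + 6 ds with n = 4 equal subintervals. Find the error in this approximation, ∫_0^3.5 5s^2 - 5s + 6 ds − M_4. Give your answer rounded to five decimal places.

Exact integral: ∫_0^3.5 f(s) ds ≈ 61.8333333.
M_4 ≈ 60.7167969.
Error ≈ 61.8333333 − 60.7167969 ≈ 1.11654.

1.11654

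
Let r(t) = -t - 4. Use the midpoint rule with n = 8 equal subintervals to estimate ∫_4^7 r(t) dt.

Δt = (7 − 4)/8 = 0.375.
Midpoints: 4.1875, 4.5625, 4.9375, 5.3125, 5.6875, 6.0625, 6.4375, 6.8125.
r(4.1875) = -8.1875, r(4.5625) = -8.5625, r(4.9375) = -8.9375, r(5.3125) = -9.3125, r(5.6875) = -9.6875, r(6.0625) = -10.0625, r(6.4375) = -10.4375, r(6.8125) = -10.8125.
Sum = Δt · [r(4.1875) + r(4.5625) + r(4.9375) + ...].
Sum = -28.5.

-28.5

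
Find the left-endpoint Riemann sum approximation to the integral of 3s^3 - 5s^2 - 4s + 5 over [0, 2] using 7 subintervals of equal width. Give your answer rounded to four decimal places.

1.3469

Δs = (2 − 0)/7 = 2/7.
Left endpoints: 0, 2/7, 4/7, 6/7, 8/7, 10/7, 12/7.
f(0) = 5, f(2/7) = 1207/343, f(4/7) = 563/343, f(6/7) = -73/343, f(8/7) = -557/343, f(10/7) = -745/343, f(12/7) = -493/343.
Sum = Δs · [f(0) + f(2/7) + f(4/7) + ...].
Sum ≈ 1.3469.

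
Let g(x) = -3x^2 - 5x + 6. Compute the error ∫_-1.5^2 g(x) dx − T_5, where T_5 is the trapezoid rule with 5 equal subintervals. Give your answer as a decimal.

Exact integral: ∫_-1.5^2 g(x) dx = 5.25.
T_5 = 4.3925.
Error = 5.25 − 4.3925 = 0.8575.

0.8575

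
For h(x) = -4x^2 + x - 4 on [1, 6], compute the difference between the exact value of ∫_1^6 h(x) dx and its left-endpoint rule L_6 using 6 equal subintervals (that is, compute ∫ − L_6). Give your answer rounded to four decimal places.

-53.9352

Exact integral: ∫_1^6 h(x) dx ≈ -289.166667.
L_6 ≈ -235.231481.
Error ≈ -289.166667 − (-235.231481) ≈ -53.9352.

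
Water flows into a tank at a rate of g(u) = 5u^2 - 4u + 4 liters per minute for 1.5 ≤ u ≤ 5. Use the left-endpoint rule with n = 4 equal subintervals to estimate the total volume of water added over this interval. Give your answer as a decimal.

129.80078125

Δu = (5 − 1.5)/4 = 0.875.
Left endpoints: 1.5, 2.375, 3.25, 4.125.
g(1.5) = 9.25, g(2.375) = 22.703125, g(3.25) = 43.8125, g(4.125) = 72.578125.
Sum = Δu · [g(1.5) + g(2.375) + g(3.25) + g(4.125)].
Sum = 129.80078125.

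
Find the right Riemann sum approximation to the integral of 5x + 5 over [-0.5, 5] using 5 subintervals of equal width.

Δx = (5 − (-0.5))/5 = 1.1.
Right endpoints: 0.6, 1.7, 2.8, 3.9, 5.
f(0.6) = 8, f(1.7) = 13.5, f(2.8) = 19, f(3.9) = 24.5, f(5) = 30.
Sum = Δx · [f(0.6) + f(1.7) + f(2.8) + f(3.9) + f(5)].
Sum = 104.5.

104.5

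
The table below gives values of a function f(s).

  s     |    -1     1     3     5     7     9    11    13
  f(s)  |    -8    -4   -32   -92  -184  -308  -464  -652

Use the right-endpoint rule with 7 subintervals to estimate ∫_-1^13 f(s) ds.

Δs = 2.
Sum = 2·[(-4) + (-32) + (-92) + (-184) + (-308) + (-464) + (-652)] = -3472.

-3472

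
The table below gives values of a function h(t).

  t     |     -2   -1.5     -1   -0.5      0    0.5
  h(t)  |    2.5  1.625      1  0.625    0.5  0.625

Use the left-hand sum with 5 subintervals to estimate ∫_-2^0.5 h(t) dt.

Δt = 0.5.
Sum = 0.5·[2.5 + 1.625 + 1 + 0.625 + 0.5] = 3.125.

3.125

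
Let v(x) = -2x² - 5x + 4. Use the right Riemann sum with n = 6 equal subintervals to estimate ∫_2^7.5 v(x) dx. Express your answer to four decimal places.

Δx = (7.5 − 2)/6 = 11/12.
Right endpoints: 35/12, 23/6, 4.75, 17/3, 79/12, 7.5.
v(35/12) = -1987/72, v(23/6) = -401/9, v(4.75) = -64.875, v(17/3) = -797/9, v(79/12) = -8323/72, v(7.5) = -146.
Sum = Δx · [v(35/12) + v(23/6) + v(4.75) + ...].
Sum ≈ -446.5822.

-446.5822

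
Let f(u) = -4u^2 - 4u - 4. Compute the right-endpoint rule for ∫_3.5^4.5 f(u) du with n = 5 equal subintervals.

Δu = (4.5 − 3.5)/5 = 0.2.
Right endpoints: 3.7, 3.9, 4.1, 4.3, 4.5.
f(3.7) = -73.56, f(3.9) = -80.44, f(4.1) = -87.64, f(4.3) = -95.16, f(4.5) = -103.
Sum = Δu · [f(3.7) + f(3.9) + f(4.1) + f(4.3) + f(4.5)].
Sum = -87.96.

-87.96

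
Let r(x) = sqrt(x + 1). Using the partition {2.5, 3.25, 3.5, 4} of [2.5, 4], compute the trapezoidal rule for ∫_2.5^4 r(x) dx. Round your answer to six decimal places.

Subinterval widths: 0.75, 0.25, 0.5.
r(2.5) ≈ 1.870829, r(3.25) ≈ 2.061553, r(3.5) ≈ 2.121320, r(4) ≈ 2.236068.
On each subinterval the trapezoid contributes (Δx_i/2)·[r(x_{i-1}) + r(x_i)].
Sum ≈ 3.086849.

3.086849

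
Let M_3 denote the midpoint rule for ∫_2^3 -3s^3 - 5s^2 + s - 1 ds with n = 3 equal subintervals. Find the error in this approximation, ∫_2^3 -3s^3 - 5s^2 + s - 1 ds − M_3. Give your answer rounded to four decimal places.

-0.2546

Exact integral: ∫_2^3 f(s) ds ≈ -78.916667.
M_3 ≈ -78.662037.
Error ≈ -78.916667 − (-78.662037) ≈ -0.2546.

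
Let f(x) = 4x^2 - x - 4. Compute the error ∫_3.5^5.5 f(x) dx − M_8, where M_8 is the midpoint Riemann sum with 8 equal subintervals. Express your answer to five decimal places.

0.04167

Exact integral: ∫_3.5^5.5 f(x) dx ≈ 147.6666667.
M_8 = 147.625.
Error ≈ 147.6666667 − 147.625 ≈ 0.04167.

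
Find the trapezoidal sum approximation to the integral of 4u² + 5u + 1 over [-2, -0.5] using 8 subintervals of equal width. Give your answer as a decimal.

2.66015625

Δu = (-0.5 − (-2))/8 = 0.1875.
f(-2) = 7, f(-1.8125) = 5.078125, f(-1.625) = 3.4375, f(-1.4375) = 2.078125, f(-1.25) = 1, f(-1.0625) = 0.203125, f(-0.875) = -0.3125, f(-0.6875) = -0.546875, f(-0.5) = -0.5.
T_8 = (Δu/2)·[f(u_0) + 2f(u_1) + ... + 2f(u_{7}) + f(u_8)].
Sum = 2.66015625.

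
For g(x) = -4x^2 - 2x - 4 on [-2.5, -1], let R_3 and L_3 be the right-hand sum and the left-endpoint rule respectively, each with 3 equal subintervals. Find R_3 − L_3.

R_3 = -16.
L_3 = -25.
R_3 − L_3 = 9.

9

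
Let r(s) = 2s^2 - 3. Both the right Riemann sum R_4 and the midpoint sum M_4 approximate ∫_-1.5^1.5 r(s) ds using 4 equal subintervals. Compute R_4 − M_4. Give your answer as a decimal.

R_4 = -3.9375.
M_4 = -4.78125.
R_4 − M_4 = 0.84375.

0.84375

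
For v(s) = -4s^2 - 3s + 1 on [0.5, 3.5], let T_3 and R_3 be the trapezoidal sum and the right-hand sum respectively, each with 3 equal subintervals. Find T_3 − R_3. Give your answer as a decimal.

28.5

T_3 = -74.
R_3 = -102.5.
T_3 − R_3 = 28.5.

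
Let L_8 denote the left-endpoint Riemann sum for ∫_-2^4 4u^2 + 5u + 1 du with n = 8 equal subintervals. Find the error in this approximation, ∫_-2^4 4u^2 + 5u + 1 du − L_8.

27

Exact integral: ∫_-2^4 f(u) du = 132.
L_8 = 105.
Error = 132 − 105 = 27.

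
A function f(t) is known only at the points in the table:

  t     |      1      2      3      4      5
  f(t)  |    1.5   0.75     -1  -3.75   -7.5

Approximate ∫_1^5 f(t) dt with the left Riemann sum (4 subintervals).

Δt = 1.
Sum = 1·[1.5 + 0.75 + (-1) + (-3.75)] = -2.5.

-2.5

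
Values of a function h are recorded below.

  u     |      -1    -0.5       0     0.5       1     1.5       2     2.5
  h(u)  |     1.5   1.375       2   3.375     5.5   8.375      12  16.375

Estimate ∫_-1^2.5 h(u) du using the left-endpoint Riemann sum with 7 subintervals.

17.0625

Δu = 0.5.
Sum = 0.5·[1.5 + 1.375 + 2 + 3.375 + 5.5 + 8.375 + 12] = 17.0625.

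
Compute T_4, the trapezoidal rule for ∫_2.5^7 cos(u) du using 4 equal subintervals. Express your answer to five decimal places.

Δu = (7 − 2.5)/4 = 1.125.
f(2.5) ≈ -0.80114, f(3.625) ≈ -0.88542, f(4.75) ≈ 0.03760, f(5.875) ≈ 0.91784, f(7) ≈ 0.75390.
T_4 = (Δu/2)·[f(u_0) + 2f(u_1) + 2f(u_2) + 2f(u_3) + f(u_4)].
Sum ≈ 0.05221.

0.05221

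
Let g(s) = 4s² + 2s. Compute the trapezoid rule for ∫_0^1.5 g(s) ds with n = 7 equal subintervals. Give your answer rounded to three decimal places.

Δs = (1.5 − 0)/7 = 3/14.
g(0) = 0, g(3/14) = 30/49, g(3/7) = 78/49, g(9/14) = 144/49, g(6/7) = 228/49, g(15/14) = 330/49, g(9/7) = 450/49, g(1.5) = 12.
T_7 = (Δs/2)·[g(s_0) + 2g(s_1) + ... + 2g(s_{6}) + g(s_7)].
Sum ≈ 6.796.

6.796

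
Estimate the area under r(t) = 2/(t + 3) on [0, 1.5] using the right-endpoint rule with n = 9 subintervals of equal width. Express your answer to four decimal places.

Δt = (1.5 − 0)/9 = 1/6.
Right endpoints: 1/6, 1/3, 0.5, 2/3, 5/6, 1, 7/6, 4/3, 1.5.
r(1/6) = 12/19, r(1/3) = 0.6, r(0.5) = 4/7, r(2/3) = 6/11, r(5/6) = 12/23, r(1) = 0.5, r(7/6) = 0.48, r(4/3) = 6/13, r(1.5) = 4/9.
Sum = Δt · [r(1/6) + r(1/3) + r(0.5) + ...].
Sum ≈ 0.7927.

0.7927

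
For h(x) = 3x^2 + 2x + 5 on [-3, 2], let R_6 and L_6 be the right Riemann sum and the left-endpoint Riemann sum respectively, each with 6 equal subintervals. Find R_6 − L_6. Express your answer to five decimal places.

R_6 ≈ 54.6527778.
L_6 ≈ 58.8194444.
R_6 − L_6 ≈ -4.16667.

-4.16667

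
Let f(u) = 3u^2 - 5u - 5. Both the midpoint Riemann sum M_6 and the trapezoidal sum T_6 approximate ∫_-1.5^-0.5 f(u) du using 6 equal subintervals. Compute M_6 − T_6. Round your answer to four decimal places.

M_6 ≈ 3.243056.
T_6 ≈ 3.263889.
M_6 − T_6 ≈ -0.0208.

-0.0208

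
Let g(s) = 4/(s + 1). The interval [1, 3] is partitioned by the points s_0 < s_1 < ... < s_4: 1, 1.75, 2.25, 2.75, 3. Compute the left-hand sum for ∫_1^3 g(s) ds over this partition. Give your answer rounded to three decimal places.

Subinterval widths: 0.75, 0.5, 0.5, 0.25.
Left endpoints: 1, 1.75, 2.25, 2.75.
g(1) = 2, g(1.75) = 16/11, g(2.25) = 16/13, g(2.75) = 16/15.
Sum = Σ Δs_i · g(s_i).
Sum ≈ 3.109.

3.109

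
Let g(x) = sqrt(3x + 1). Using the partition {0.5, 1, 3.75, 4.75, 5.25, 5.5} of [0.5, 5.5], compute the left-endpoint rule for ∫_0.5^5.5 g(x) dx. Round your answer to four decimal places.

Subinterval widths: 0.5, 2.75, 1, 0.5, 0.25.
Left endpoints: 0.5, 1, 3.75, 4.75, 5.25.
g(0.5) ≈ 1.5811, g(1) ≈ 2.0000, g(3.75) ≈ 3.5000, g(4.75) ≈ 3.9051, g(5.25) ≈ 4.0927.
Sum = Σ Δx_i · g(x_i).
Sum ≈ 12.7663.

12.7663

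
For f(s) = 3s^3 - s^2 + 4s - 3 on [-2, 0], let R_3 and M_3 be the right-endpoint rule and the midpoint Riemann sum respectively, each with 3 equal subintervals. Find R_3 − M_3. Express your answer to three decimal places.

R_3 ≈ -18.14815.
M_3 ≈ -27.92593.
R_3 − M_3 ≈ 9.778.

9.778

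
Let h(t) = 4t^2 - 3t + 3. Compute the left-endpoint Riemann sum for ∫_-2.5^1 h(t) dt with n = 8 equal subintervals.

47.87890625

Δt = (1 − (-2.5))/8 = 0.4375.
Left endpoints: -2.5, -2.0625, -1.625, -1.1875, -0.75, -0.3125, 0.125, 0.5625.
h(-2.5) = 35.5, h(-2.0625) = 26.203125, h(-1.625) = 18.4375, h(-1.1875) = 12.203125, h(-0.75) = 7.5, h(-0.3125) = 4.328125, h(0.125) = 2.6875, h(0.5625) = 2.578125.
Sum = Δt · [h(-2.5) + h(-2.0625) + h(-1.625) + ...].
Sum = 47.87890625.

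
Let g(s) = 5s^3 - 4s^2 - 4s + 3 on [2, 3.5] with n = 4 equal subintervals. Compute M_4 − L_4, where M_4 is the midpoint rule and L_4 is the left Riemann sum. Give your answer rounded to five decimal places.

M_4 ≈ 108.4233398.
L_4 ≈ 85.0048828.
M_4 − L_4 ≈ 23.41846.

23.41846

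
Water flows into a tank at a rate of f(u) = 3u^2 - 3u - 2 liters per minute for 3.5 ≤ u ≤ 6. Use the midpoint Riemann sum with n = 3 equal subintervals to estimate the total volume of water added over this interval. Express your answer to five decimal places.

Δu = (6 − 3.5)/3 = 5/6.
Midpoints: 47/12, 4.75, 67/12.
f(47/12) = 1549/48, f(4.75) = 51.4375, f(67/12) = 3589/48.
Sum = Δu · [f(47/12) + f(4.75) + f(67/12)].
Sum ≈ 132.06597.

132.06597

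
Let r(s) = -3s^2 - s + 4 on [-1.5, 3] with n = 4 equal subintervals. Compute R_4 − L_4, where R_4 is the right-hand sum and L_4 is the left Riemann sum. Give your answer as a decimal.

-27.84375

R_4 = -32.51953125.
L_4 = -4.67578125.
R_4 − L_4 = -27.84375.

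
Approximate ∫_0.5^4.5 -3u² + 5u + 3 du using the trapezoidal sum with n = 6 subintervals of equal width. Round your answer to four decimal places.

Δu = (4.5 − 0.5)/6 = 2/3.
f(0.5) = 4.75, f(7/6) = 4.75, f(11/6) = 25/12, f(2.5) = -3.25, f(19/6) = -11.25, f(23/6) = -263/12, f(4.5) = -35.25.
T_6 = (Δu/2)·[f(u_0) + 2f(u_1) + ... + 2f(u_{5}) + f(u_6)].
Sum ≈ -29.8889.

-29.8889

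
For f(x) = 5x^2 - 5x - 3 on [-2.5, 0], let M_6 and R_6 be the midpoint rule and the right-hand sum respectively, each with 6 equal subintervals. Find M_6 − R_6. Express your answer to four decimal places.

8.5720

M_6 ≈ 33.985822.
R_6 ≈ 25.413773.
M_6 − R_6 ≈ 8.5720.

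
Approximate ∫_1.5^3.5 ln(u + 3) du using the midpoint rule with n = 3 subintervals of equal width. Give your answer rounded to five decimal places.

Δu = (3.5 − 1.5)/3 = 2/3.
Midpoints: 11/6, 2.5, 19/6.
f(11/6) ≈ 1.57554, f(2.5) ≈ 1.70475, f(19/6) ≈ 1.81916.
Sum = Δu · [f(11/6) + f(2.5) + f(19/6)].
Sum ≈ 3.39963.

3.39963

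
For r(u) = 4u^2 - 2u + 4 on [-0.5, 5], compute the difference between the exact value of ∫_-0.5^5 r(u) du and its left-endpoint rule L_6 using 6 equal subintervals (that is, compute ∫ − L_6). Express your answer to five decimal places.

37.25231

Exact integral: ∫_-0.5^5 r(u) du ≈ 164.0833333.
L_6 ≈ 126.8310185.
Error ≈ 164.0833333 − 126.8310185 ≈ 37.25231.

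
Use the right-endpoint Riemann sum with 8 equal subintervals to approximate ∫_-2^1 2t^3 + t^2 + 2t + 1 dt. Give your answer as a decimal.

Δt = (1 − (-2))/8 = 0.375.
Right endpoints: -1.625, -1.25, -0.875, -0.5, -0.125, 0.25, 0.625, 1.
f(-1.625) = -8.19140625, f(-1.25) = -3.84375, f(-0.875) = -1.32421875, f(-0.5) = 0, f(-0.125) = 0.76171875, f(0.25) = 1.59375, f(0.625) = 3.12890625, f(1) = 6.
Sum = Δt · [f(-1.625) + f(-1.25) + f(-0.875) + ...].
Sum = -0.703125.

-0.703125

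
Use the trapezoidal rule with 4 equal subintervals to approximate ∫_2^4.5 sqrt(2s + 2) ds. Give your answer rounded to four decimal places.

7.2585

Δs = (4.5 − 2)/4 = 0.625.
f(2) ≈ 2.4495, f(2.625) ≈ 2.6926, f(3.25) ≈ 2.9155, f(3.875) ≈ 3.1225, f(4.5) ≈ 3.3166.
T_4 = (Δs/2)·[f(s_0) + 2f(s_1) + 2f(s_2) + 2f(s_3) + f(s_4)].
Sum ≈ 7.2585.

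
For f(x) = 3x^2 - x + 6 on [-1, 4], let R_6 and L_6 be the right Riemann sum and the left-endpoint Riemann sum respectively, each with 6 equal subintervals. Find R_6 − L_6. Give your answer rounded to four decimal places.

R_6 ≈ 105.902778.
L_6 ≈ 72.569444.
R_6 − L_6 ≈ 33.3333.

33.3333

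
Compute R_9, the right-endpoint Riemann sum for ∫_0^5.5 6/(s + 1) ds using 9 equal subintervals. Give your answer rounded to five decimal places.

9.85580

Δs = (5.5 − 0)/9 = 11/18.
Right endpoints: 11/18, 11/9, 11/6, 22/9, 55/18, 11/3, 77/18, 44/9, 5.5.
f(11/18) = 108/29, f(11/9) = 2.7, f(11/6) = 36/17, f(22/9) = 54/31, f(55/18) = 108/73, f(11/3) = 9/7, f(77/18) = 108/95, f(44/9) = 54/53, f(5.5) = 12/13.
Sum = Δs · [f(11/18) + f(11/9) + f(11/6) + ...].
Sum ≈ 9.85580.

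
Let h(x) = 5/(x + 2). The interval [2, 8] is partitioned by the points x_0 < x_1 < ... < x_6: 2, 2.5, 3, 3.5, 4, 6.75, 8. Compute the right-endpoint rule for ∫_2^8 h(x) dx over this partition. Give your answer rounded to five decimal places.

4.12320

Subinterval widths: 0.5, 0.5, 0.5, 0.5, 2.75, 1.25.
Right endpoints: 2.5, 3, 3.5, 4, 6.75, 8.
h(2.5) = 10/9, h(3) = 1, h(3.5) = 10/11, h(4) = 5/6, h(6.75) = 4/7, h(8) = 0.5.
Sum = Σ Δx_i · h(x_i).
Sum ≈ 4.12320.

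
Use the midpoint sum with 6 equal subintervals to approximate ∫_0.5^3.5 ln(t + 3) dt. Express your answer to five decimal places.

4.78341

Δt = (3.5 − 0.5)/6 = 0.5.
Midpoints: 0.75, 1.25, 1.75, 2.25, 2.75, 3.25.
f(0.75) ≈ 1.32176, f(1.25) ≈ 1.44692, f(1.75) ≈ 1.55814, f(2.25) ≈ 1.65823, f(2.75) ≈ 1.74920, f(3.25) ≈ 1.83258.
Sum = Δt · [f(0.75) + f(1.25) + f(1.75) + ...].
Sum ≈ 4.78341.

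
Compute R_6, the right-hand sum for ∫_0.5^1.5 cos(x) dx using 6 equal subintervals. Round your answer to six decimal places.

0.449633

Δx = (1.5 − 0.5)/6 = 1/6.
Right endpoints: 2/3, 5/6, 1, 7/6, 4/3, 1.5.
f(2/3) ≈ 0.785887, f(5/6) ≈ 0.672412, f(1) ≈ 0.540302, f(7/6) ≈ 0.393219, f(4/3) ≈ 0.235238, f(1.5) ≈ 0.070737.
Sum = Δx · [f(2/3) + f(5/6) + f(1) + ...].
Sum ≈ 0.449633.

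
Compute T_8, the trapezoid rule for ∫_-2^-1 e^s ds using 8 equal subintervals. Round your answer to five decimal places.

0.23285

Δs = (-1 − (-2))/8 = 0.125.
f(-2) ≈ 0.13534, f(-1.875) ≈ 0.15335, f(-1.75) ≈ 0.17377, f(-1.625) ≈ 0.19691, f(-1.5) ≈ 0.22313, f(-1.375) ≈ 0.25284, f(-1.25) ≈ 0.28650, f(-1.125) ≈ 0.32465, f(-1) ≈ 0.36788.
T_8 = (Δs/2)·[f(s_0) + 2f(s_1) + ... + 2f(s_{7}) + f(s_8)].
Sum ≈ 0.23285.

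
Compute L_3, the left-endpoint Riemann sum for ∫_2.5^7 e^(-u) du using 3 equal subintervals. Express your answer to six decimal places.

Δu = (7 − 2.5)/3 = 1.5.
Left endpoints: 2.5, 4, 5.5.
f(2.5) ≈ 0.082085, f(4) ≈ 0.018316, f(5.5) ≈ 0.004087.
Sum = Δu · [f(2.5) + f(4) + f(5.5)].
Sum ≈ 0.156731.

0.156731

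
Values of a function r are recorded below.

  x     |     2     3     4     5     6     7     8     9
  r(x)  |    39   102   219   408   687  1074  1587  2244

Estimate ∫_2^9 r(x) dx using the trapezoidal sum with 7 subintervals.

5218.5

Δx = 1.
T_7 = (1/2)·[39 + 2·102 + 2·219 + 2·408 + 2·687 + 2·1074 + 2·1587 + 2244] = 5218.5.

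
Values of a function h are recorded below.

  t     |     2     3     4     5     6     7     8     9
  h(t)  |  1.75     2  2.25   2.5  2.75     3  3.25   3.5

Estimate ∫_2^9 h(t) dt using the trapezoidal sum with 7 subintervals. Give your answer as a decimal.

18.375

Δt = 1.
T_7 = (1/2)·[1.75 + 2·2 + 2·2.25 + 2·2.5 + 2·2.75 + 2·3 + 2·3.25 + 3.5] = 18.375.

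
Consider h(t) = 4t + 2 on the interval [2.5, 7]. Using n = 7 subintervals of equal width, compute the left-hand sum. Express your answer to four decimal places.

Δt = (7 − 2.5)/7 = 9/14.
Left endpoints: 2.5, 22/7, 53/14, 31/7, 71/14, 40/7, 89/14.
h(2.5) = 12, h(22/7) = 102/7, h(53/14) = 120/7, h(31/7) = 138/7, h(71/14) = 156/7, h(40/7) = 174/7, h(89/14) = 192/7.
Sum = Δt · [h(2.5) + h(22/7) + h(53/14) + ...].
Sum ≈ 88.7143.

88.7143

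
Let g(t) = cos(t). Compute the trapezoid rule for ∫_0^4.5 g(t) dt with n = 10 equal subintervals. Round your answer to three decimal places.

-0.961

Δt = (4.5 − 0)/10 = 0.45.
g(0) ≈ 1.000, g(0.45) ≈ 0.900, g(0.9) ≈ 0.622, g(1.35) ≈ 0.219, g(1.8) ≈ -0.227, g(2.25) ≈ -0.628, g(2.7) ≈ -0.904, g(3.15) ≈ -1.000, g(3.6) ≈ -0.897, g(4.05) ≈ -0.615, g(4.5) ≈ -0.211.
T_10 = (Δt/2)·[g(t_0) + 2g(t_1) + ... + 2g(t_{9}) + g(t_10)].
Sum ≈ -0.961.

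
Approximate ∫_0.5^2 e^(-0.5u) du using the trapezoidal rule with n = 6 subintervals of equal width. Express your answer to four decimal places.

0.8229

Δu = (2 − 0.5)/6 = 0.25.
f(0.5) ≈ 0.7788, f(0.75) ≈ 0.6873, f(1) ≈ 0.6065, f(1.25) ≈ 0.5353, f(1.5) ≈ 0.4724, f(1.75) ≈ 0.4169, f(2) ≈ 0.3679.
T_6 = (Δu/2)·[f(u_0) + 2f(u_1) + ... + 2f(u_{5}) + f(u_6)].
Sum ≈ 0.8229.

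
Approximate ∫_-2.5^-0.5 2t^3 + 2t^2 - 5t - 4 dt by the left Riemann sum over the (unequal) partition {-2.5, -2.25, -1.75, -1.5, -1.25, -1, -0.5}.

Subinterval widths: 0.25, 0.5, 0.25, 0.25, 0.25, 0.5.
Left endpoints: -2.5, -2.25, -1.75, -1.5, -1.25, -1.
f(-2.5) = -10.25, f(-2.25) = -5.40625, f(-1.75) = 0.15625, f(-1.5) = 1.25, f(-1.25) = 1.46875, f(-1) = 1.
Sum = Σ Δt_i · f(t_i).
Sum = -4.046875.

-4.046875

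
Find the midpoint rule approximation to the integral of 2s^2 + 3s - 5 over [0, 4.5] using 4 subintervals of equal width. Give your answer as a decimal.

67.67578125

Δs = (4.5 − 0)/4 = 1.125.
Midpoints: 0.5625, 1.6875, 2.8125, 3.9375.
f(0.5625) = -2.6796875, f(1.6875) = 5.7578125, f(2.8125) = 19.2578125, f(3.9375) = 37.8203125.
Sum = Δs · [f(0.5625) + f(1.6875) + f(2.8125) + f(3.9375)].
Sum = 67.67578125.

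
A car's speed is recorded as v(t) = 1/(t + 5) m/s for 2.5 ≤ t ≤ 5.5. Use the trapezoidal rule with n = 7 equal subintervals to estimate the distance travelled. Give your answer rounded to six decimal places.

0.336605

Δt = (5.5 − 2.5)/7 = 3/7.
v(2.5) = 2/15, v(41/14) = 14/111, v(47/14) = 14/117, v(53/14) = 14/123, v(59/14) = 14/129, v(65/14) = 14/135, v(71/14) = 14/141, v(5.5) = 2/21.
T_7 = (Δt/2)·[v(t_0) + 2v(t_1) + ... + 2v(t_{6}) + v(t_7)].
Sum ≈ 0.336605.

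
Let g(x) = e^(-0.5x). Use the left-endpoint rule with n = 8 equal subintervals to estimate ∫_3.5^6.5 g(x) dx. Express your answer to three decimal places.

Δx = (6.5 − 3.5)/8 = 0.375.
Left endpoints: 3.5, 3.875, 4.25, 4.625, 5, 5.375, 5.75, 6.125.
g(3.5) ≈ 0.174, g(3.875) ≈ 0.144, g(4.25) ≈ 0.119, g(4.625) ≈ 0.099, g(5) ≈ 0.082, g(5.375) ≈ 0.068, g(5.75) ≈ 0.056, g(6.125) ≈ 0.047.
Sum = Δx · [g(3.5) + g(3.875) + g(4.25) + ...].
Sum ≈ 0.296.

0.296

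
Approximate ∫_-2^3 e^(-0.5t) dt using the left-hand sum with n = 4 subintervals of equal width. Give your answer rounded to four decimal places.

Δt = (3 − (-2))/4 = 1.25.
Left endpoints: -2, -0.75, 0.5, 1.75.
f(-2) ≈ 2.7183, f(-0.75) ≈ 1.4550, f(0.5) ≈ 0.7788, f(1.75) ≈ 0.4169.
Sum = Δt · [f(-2) + f(-0.75) + f(0.5) + f(1.75)].
Sum ≈ 6.7112.

6.7112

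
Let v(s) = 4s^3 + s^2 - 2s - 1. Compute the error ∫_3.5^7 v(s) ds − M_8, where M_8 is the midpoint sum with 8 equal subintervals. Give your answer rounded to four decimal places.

3.5729

Exact integral: ∫_3.5^7 v(s) ds ≈ 2310.729167.
M_8 = 2307.15625.
Error ≈ 2310.729167 − 2307.15625 ≈ 3.5729.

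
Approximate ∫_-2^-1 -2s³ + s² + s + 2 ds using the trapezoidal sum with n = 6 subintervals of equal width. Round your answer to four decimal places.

Δs = (-1 − (-2))/6 = 1/6.
f(-2) = 20, f(-11/6) = 428/27, f(-5/3) = 334/27, f(-1.5) = 9.5, f(-4/3) = 194/27, f(-7/6) = 145/27, f(-1) = 4.
T_6 = (Δs/2)·[f(s_0) + 2f(s_1) + ... + 2f(s_{5}) + f(s_6)].
Sum ≈ 10.3796.

10.3796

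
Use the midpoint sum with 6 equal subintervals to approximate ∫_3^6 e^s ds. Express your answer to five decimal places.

379.37902

Δs = (6 − 3)/6 = 0.5.
Midpoints: 3.25, 3.75, 4.25, 4.75, 5.25, 5.75.
f(3.25) ≈ 25.79034, f(3.75) ≈ 42.52108, f(4.25) ≈ 70.10541, f(4.75) ≈ 115.58428, f(5.25) ≈ 190.56627, f(5.75) ≈ 314.19066.
Sum = Δs · [f(3.25) + f(3.75) + f(4.25) + ...].
Sum ≈ 379.37902.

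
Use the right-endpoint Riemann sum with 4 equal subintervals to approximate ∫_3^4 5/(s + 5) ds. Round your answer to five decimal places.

Δs = (4 − 3)/4 = 0.25.
Right endpoints: 3.25, 3.5, 3.75, 4.
f(3.25) = 20/33, f(3.5) = 10/17, f(3.75) = 4/7, f(4) = 5/9.
Sum = Δs · [f(3.25) + f(3.5) + f(3.75) + f(4)].
Sum ≈ 0.58032.

0.58032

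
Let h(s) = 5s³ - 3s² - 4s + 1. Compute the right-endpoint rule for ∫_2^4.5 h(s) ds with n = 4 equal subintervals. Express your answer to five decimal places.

498.42285

Δs = (4.5 − 2)/4 = 0.625.
Right endpoints: 2.625, 3.25, 3.875, 4.5.
h(2.625) = 30857/512, h(3.25) = 127.953125, h(3.875) = 118467/512, h(4.5) = 377.875.
Sum = Δs · [h(2.625) + h(3.25) + h(3.875) + h(4.5)].
Sum ≈ 498.42285.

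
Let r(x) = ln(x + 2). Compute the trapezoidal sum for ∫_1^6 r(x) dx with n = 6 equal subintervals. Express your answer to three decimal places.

8.328

Δx = (6 − 1)/6 = 5/6.
r(1) ≈ 1.099, r(11/6) ≈ 1.344, r(8/3) ≈ 1.540, r(3.5) ≈ 1.705, r(13/3) ≈ 1.846, r(31/6) ≈ 1.969, r(6) ≈ 2.079.
T_6 = (Δx/2)·[r(x_0) + 2r(x_1) + ... + 2r(x_{5}) + r(x_6)].
Sum ≈ 8.328.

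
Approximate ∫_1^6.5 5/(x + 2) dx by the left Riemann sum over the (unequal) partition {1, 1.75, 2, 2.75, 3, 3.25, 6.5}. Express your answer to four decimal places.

6.1292

Subinterval widths: 0.75, 0.25, 0.75, 0.25, 0.25, 3.25.
Left endpoints: 1, 1.75, 2, 2.75, 3, 3.25.
f(1) = 5/3, f(1.75) = 4/3, f(2) = 1.25, f(2.75) = 20/19, f(3) = 1, f(3.25) = 20/21.
Sum = Σ Δx_i · f(x_i).
Sum ≈ 6.1292.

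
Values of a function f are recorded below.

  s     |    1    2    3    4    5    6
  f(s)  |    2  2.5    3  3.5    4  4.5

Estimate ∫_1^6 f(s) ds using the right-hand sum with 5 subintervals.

17.5

Δs = 1.
Sum = 1·[2.5 + 3 + 3.5 + 4 + 4.5] = 17.5.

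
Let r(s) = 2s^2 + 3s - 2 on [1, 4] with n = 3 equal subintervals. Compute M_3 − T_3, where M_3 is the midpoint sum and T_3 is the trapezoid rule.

-1.5

M_3 = 58.
T_3 = 59.5.
M_3 − T_3 = -1.5.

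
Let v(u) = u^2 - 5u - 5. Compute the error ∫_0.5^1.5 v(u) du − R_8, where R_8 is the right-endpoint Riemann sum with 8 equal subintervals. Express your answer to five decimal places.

0.18490

Exact integral: ∫_0.5^1.5 v(u) du ≈ -8.9166667.
R_8 = -9.1015625.
Error ≈ -8.9166667 − (-9.1015625) ≈ 0.18490.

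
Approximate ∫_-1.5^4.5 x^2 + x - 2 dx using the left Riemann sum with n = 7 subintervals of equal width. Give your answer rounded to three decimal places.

Δx = (4.5 − (-1.5))/7 = 6/7.
Left endpoints: -1.5, -9/14, 3/14, 15/14, 27/14, 39/14, 51/14.
f(-1.5) = -1.25, f(-9/14) = -437/196, f(3/14) = -341/196, f(15/14) = 43/196, f(27/14) = 715/196, f(39/14) = 1675/196, f(51/14) = 2923/196.
Sum = Δx · [f(-1.5) + f(-9/14) + f(3/14) + ...].
Sum ≈ 18.949.

18.949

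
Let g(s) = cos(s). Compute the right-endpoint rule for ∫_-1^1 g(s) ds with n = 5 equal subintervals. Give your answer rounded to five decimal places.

1.66044

Δs = (1 − (-1))/5 = 0.4.
Right endpoints: -0.6, -0.2, 0.2, 0.6, 1.
g(-0.6) ≈ 0.82534, g(-0.2) ≈ 0.98007, g(0.2) ≈ 0.98007, g(0.6) ≈ 0.82534, g(1) ≈ 0.54030.
Sum = Δs · [g(-0.6) + g(-0.2) + g(0.2) + g(0.6) + g(1)].
Sum ≈ 1.66044.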